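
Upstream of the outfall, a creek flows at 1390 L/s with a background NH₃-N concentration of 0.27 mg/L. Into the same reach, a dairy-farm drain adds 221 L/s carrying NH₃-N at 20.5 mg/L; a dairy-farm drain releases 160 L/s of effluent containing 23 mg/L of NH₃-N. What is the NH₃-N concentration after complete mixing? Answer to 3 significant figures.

Flow-weighted average: C = (1390·0.2700 + 221.0·20.50 + 160.0·23.00) / 1771 = 8586/1771 = 4.848 mg/L.

4.85 mg/L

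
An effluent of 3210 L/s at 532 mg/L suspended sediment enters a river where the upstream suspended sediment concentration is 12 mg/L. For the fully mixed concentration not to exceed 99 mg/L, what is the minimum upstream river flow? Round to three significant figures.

Set C_mix = 99: (Q·12.00 + 3210·532.0) / (Q + 3210) = 99
→ Q = 3210·(532.0 − 99)/(99 − 12.00) = 15980 L/s.

16000 L/s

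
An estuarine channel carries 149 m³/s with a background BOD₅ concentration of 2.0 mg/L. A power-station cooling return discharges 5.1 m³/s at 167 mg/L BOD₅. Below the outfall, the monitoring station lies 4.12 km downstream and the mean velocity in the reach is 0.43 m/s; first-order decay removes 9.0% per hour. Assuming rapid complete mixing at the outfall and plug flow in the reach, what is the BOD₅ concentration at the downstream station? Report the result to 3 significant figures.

5.80 mg/L

Mixed concentration C = ΣQC/ΣQ = (149.0·2.000 + 5.100·167.0) / 154.1 = 1150/154.1 = 7.461 mg/L.
Travel time t = 4.12·1000 / 0.43 = 9581 s = 2.661 h.
9.0%/h lost → k = −ln(1 − 0.09) = 0.09431 h⁻¹.
After decay, C = 7.461 × e^(−kt) = 7.461 × 0.7780 = 5.805 mg/L.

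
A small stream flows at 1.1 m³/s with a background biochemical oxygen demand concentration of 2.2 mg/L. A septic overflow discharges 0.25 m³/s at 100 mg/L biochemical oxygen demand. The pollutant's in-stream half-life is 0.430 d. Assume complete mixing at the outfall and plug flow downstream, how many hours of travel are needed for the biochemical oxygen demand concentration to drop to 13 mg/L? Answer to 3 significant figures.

Flow-weighted average: C = (1.100·2.200 + 0.2500·100.0) / 1.350 = 27.42/1.350 = 20.31 mg/L.
Half-life 0.430 d → k = ln 2 / 0.430 = 1.612 d⁻¹.
20.31·exp(−k·t) = 13 → t = ln(20.31/13)/k = 23920 s = 6.644 h.

6.64 h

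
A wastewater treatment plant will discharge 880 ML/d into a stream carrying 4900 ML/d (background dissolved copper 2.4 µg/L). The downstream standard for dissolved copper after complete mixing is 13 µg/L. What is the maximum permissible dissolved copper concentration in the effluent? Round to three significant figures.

72.0 µg/L

At the limit, (Qr·Cr + Qe·Cₑ)/(Qr + Qe) = 13:
Cₑ = (5780·13 − 4900·2.400) / 880.0 = 72.02 µg/L.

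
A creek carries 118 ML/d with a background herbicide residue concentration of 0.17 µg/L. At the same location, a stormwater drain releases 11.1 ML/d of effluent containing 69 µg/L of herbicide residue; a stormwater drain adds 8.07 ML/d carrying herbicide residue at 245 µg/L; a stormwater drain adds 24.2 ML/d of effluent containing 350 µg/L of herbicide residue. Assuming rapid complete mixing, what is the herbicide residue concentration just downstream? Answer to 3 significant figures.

After mixing, C = (118.0·0.1700 + 11.10·69.00 + 8.070·245.0 + 24.20·350.0) / 161.4 = 11230/161.4 = 69.61 µg/L.

69.6 µg/L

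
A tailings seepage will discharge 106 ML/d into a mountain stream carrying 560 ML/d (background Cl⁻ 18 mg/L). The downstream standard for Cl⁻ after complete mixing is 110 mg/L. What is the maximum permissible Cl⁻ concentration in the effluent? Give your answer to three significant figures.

At the limit, (Qr·Cr + Qe·Cₑ)/(Qr + Qe) = 110:
Cₑ = (666.0·110 − 560.0·18.00) / 106.0 = 596.0 mg/L.

596 mg/L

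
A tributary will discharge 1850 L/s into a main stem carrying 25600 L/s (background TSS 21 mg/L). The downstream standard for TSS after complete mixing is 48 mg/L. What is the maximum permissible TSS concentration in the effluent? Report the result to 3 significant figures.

At the limit, (Qr·Cr + Qe·Cₑ)/(Qr + Qe) = 48:
Cₑ = (27450·48 − 25600·21.00) / 1850 = 421.6 mg/L.

422 mg/L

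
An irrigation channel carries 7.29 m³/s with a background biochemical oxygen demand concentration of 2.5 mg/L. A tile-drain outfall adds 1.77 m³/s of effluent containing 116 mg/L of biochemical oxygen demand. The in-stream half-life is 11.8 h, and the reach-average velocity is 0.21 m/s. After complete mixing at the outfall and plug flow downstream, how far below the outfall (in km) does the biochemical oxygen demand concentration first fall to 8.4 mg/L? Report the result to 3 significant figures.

13.9 km

After mixing, C = (7.290·2.500 + 1.770·116.0) / 9.060 = 223.5/9.060 = 24.67 mg/L.
Half-life 11.8 h → k = ln 2 / 11.8 = 0.05874 h⁻¹ = 1.410 d⁻¹.
Set 24.67·exp(−k·t) = 8.4 → t = ln(24.67/8.4)/k = 66040 s = 18.34 h.
Distance = v·t = 0.21·66040 = 13870 m = 13.87 km.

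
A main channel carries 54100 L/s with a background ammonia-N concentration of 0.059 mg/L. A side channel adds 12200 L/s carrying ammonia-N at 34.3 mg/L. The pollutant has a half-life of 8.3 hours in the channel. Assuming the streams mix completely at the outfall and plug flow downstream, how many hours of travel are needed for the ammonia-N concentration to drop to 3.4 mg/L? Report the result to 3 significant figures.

Mixed concentration C = ΣQC/ΣQ = (54100·0.05900 + 12200·34.30) / 66300 = 421700/66300 = 6.360 mg/L.
Half-life 8.3 h → k = ln 2 / 8.3 = 0.08351 h⁻¹ = 2.004 d⁻¹.
6.360·exp(−k·t) = 3.4 → t = ln(6.360/3.4)/k = 26990 s = 7.499 h.

7.50 h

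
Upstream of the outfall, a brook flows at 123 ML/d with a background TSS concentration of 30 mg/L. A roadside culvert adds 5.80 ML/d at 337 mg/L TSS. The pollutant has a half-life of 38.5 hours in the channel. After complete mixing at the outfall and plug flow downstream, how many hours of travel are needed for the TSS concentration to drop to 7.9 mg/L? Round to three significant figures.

Mass balance: C = (123.0·30.00 + 5.800·337.0) / 128.8 = 5645/128.8 = 43.82 mg/L.
Half-life 38.5 h → k = ln 2 / 38.5 = 0.01800 h⁻¹ = 0.4321 d⁻¹.
43.82·exp(−k·t) = 7.9 → t = ln(43.82/7.9)/k = 342600 s = 95.16 h.

95.2 h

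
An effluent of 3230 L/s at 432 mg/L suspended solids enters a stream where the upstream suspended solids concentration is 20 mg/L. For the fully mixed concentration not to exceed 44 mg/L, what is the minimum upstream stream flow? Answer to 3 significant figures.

Set C_mix = 44: (Q·20.00 + 3230·432.0) / (Q + 3230) = 44
→ Q = 3230·(432.0 − 44)/(44 − 20.00) = 52220 L/s.

52200 L/s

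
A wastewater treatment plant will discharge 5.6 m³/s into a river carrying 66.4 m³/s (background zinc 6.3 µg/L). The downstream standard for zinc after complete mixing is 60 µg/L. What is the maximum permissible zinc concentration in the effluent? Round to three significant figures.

697 µg/L

At the limit, (Qr·Cr + Qe·Cₑ)/(Qr + Qe) = 60:
Cₑ = (72.00·60 − 66.40·6.300) / 5.600 = 696.7 µg/L.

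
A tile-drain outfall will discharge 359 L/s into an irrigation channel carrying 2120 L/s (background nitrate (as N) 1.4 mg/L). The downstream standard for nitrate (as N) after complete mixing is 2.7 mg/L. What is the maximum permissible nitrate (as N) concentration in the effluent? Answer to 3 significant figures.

10.4 mg/L

At the limit, (Qr·Cr + Qe·Cₑ)/(Qr + Qe) = 2.7:
Cₑ = (2479·2.7 − 2120·1.400) / 359.0 = 10.38 mg/L.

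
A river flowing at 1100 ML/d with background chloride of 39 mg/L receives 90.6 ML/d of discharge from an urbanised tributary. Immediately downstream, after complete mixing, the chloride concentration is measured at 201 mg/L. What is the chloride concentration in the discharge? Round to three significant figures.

Mass balance: 1100·39.00 + 90.60·Cₑ = 1191·201.0
→ Cₑ = (1191·201.0 − 1100·39.00) / 90.60 = 2168 mg/L.

2170 mg/L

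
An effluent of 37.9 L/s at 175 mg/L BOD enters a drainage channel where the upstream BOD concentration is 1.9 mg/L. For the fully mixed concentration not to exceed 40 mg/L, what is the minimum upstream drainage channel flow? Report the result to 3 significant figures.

Set C_mix = 40: (Q·1.900 + 37.90·175.0) / (Q + 37.90) = 40
→ Q = 37.90·(175.0 − 40)/(40 − 1.900) = 134.3 L/s.

134 L/s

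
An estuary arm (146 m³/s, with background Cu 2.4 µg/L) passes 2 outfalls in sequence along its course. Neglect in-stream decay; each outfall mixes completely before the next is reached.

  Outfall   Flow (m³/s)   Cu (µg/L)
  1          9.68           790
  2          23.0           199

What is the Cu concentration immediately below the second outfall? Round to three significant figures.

Outfall 1: combined Q = 155.7 m³/s; C = (146.0·2.400 + 9.680·790.0)/155.7 = 51.37 µg/L.
Outfall 2: combined Q = 178.7 m³/s; C = (155.7·51.37 + 23.00·199.0)/178.7 = 70.37 µg/L.

70.4 µg/L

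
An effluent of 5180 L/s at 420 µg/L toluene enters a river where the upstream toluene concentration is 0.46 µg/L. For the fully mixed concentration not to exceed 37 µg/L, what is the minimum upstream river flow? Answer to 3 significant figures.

54300 L/s

Set C_mix = 37: (Q·0.4600 + 5180·420.0) / (Q + 5180) = 37
→ Q = 5180·(420.0 − 37)/(37 − 0.4600) = 54300 L/s.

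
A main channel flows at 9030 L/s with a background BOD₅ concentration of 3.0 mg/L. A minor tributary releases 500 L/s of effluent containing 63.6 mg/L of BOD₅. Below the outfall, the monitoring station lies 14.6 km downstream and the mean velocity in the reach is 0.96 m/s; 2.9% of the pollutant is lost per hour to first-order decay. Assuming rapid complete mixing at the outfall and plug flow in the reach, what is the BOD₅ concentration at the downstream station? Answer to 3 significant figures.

5.46 mg/L

Conservation of mass: C = (9030·3.000 + 500.0·63.60) / 9530 = 58890/9530 = 6.179 mg/L.
Travel time t = 14.6·1000 / 0.96 = 15210 s = 4.225 h.
2.9%/h lost → k = −ln(1 − 0.029) = 0.02943 h⁻¹.
Decay over the reach: 6.179·exp(−kt) = 6.179·0.8831 = 5.457 mg/L.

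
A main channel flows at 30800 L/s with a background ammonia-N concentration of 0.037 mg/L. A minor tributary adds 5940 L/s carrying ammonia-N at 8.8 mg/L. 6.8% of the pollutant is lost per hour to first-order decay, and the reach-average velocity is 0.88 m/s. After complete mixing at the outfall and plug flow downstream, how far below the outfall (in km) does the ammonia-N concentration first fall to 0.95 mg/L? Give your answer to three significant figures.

19.1 km

Conservation of mass: C = (30800·0.03700 + 5940·8.800) / 36740 = 53410/36740 = 1.454 mg/L.
6.8%/h lost → k = −ln(1 − 0.068) = 0.07042 h⁻¹.
Set 1.454·exp(−k·t) = 0.95 → t = ln(1.454/0.95)/k = 21750 s = 6.041 h.
Distance = v·t = 0.88·21750 = 19140 m = 19.14 km.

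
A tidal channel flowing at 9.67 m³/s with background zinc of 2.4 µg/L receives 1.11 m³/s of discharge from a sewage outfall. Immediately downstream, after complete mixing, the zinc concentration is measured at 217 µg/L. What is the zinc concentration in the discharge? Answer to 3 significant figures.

2090 µg/L

Mass balance: 9.670·2.400 + 1.110·Cₑ = 10.78·217.0
→ Cₑ = (10.78·217.0 − 9.670·2.400) / 1.110 = 2087 µg/L.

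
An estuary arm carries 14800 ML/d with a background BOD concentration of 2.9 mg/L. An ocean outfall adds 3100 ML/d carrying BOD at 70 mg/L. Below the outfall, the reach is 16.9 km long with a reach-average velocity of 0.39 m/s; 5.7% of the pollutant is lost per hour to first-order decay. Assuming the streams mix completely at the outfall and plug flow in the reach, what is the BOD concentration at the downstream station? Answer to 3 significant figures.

7.16 mg/L

Flow-weighted average: C = (14800·2.900 + 3100·70.00) / 17900 = 259900/17900 = 14.52 mg/L.
Travel time t = 16.9·1000 / 0.39 = 43330 s = 12.04 h.
5.7%/h lost → k = −ln(1 − 0.057) = 0.05869 h⁻¹.
After decay, C = 14.52 × e^(−kt) = 14.52 × 0.4934 = 7.164 mg/L.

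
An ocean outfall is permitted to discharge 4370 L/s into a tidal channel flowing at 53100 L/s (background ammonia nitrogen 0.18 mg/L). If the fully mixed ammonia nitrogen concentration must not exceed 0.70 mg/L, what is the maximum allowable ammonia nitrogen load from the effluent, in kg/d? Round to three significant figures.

Mass balance at the limit: 53100·0.1800 + 4370·Cₑ = 57470·0.70 → Cₑ = 7.019 mg/L.
4370 L/s = 4.370 m³/s. Load = 4.370 m³/s × 7.019 g/m³ × 86 400 s/d = 2650 kg/d.

2650 kg/d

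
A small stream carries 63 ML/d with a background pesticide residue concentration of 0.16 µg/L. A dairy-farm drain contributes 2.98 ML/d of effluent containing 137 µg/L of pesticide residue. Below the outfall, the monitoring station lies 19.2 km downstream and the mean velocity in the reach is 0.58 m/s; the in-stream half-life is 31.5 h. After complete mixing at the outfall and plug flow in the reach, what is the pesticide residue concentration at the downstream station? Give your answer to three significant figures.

5.18 µg/L

Mixed concentration C = ΣQC/ΣQ = (63.00·0.1600 + 2.980·137.0) / 65.98 = 418.3/65.98 = 6.340 µg/L.
Travel time t = 19.2·1000 / 0.58 = 33100 s = 9.195 h.
Half-life 31.5 h → k = ln 2 / 31.5 = 0.02200 h⁻¹ = 0.5281 d⁻¹.
First-order decay: C = 6.340·exp(−k·t) = 6.340·0.8168 = 5.179 µg/L.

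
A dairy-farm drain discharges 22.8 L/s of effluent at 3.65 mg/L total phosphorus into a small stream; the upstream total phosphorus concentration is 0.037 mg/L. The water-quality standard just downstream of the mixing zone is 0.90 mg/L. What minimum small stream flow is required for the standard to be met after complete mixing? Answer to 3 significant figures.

Set C_mix = 0.90: (Q·0.03700 + 22.80·3.650) / (Q + 22.80) = 0.90
→ Q = 22.80·(3.650 − 0.90)/(0.90 − 0.03700) = 72.65 L/s.

72.7 L/s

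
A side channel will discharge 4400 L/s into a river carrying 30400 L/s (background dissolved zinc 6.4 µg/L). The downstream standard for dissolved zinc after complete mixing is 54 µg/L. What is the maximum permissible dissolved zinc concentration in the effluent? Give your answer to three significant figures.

At the limit, (Qr·Cr + Qe·Cₑ)/(Qr + Qe) = 54:
Cₑ = (34800·54 − 30400·6.400) / 4400 = 382.9 µg/L.

383 µg/L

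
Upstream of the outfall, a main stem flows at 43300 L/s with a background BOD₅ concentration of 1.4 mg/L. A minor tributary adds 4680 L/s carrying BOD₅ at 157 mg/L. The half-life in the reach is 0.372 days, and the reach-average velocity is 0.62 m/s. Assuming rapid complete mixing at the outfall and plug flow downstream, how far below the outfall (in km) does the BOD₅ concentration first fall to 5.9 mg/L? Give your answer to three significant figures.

29.7 km

Mass balance: C = (43300·1.400 + 4680·157.0) / 47980 = 795400/47980 = 16.58 mg/L.
Half-life 0.372 d → k = ln 2 / 0.372 = 1.863 d⁻¹.
Set 16.58·exp(−k·t) = 5.9 → t = ln(16.58/5.9)/k = 47900 s = 13.31 h.
Distance = v·t = 0.62·47900 = 29700 m = 29.70 km.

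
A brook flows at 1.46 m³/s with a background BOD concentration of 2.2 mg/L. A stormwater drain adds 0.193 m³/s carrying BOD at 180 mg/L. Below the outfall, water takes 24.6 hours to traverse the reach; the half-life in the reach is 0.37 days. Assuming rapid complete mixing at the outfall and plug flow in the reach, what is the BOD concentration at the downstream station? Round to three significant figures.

Conservation of mass: C = (1.460·2.200 + 0.1930·180.0) / 1.653 = 37.95/1.653 = 22.96 mg/L.
Half-life 0.37 d → k = ln 2 / 0.37 = 1.873 d⁻¹.
Applying C = C₀e^(−kt): 22.96 × 0.1466 = 3.365 mg/L.

3.37 mg/L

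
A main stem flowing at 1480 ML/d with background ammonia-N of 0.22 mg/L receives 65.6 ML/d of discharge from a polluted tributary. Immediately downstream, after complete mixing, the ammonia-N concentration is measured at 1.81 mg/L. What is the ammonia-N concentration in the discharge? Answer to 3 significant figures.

Mass balance: 1480·0.2200 + 65.60·Cₑ = 1546·1.810
→ Cₑ = (1546·1.810 − 1480·0.2200) / 65.60 = 37.68 mg/L.

37.7 mg/L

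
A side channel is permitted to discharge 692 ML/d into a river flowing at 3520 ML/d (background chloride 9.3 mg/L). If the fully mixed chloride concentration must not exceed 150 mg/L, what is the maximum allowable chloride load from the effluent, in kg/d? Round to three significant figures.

599000 kg/d

Mass balance at the limit: 3520·9.300 + 692.0·Cₑ = 4212·150 → Cₑ = 865.7 mg/L.
692.0 ML/d = 8.009 m³/s. Load = 8.009 m³/s × 865.7 g/m³ × 86 400 s/d = 599100 kg/d.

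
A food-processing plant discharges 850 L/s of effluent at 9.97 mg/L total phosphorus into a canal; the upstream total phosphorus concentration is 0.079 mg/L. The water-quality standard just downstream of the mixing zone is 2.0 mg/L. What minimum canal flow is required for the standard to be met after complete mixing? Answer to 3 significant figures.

3530 L/s

Set C_mix = 2.0: (Q·0.07900 + 850.0·9.970) / (Q + 850.0) = 2.0
→ Q = 850.0·(9.970 − 2.0)/(2.0 − 0.07900) = 3527 L/s.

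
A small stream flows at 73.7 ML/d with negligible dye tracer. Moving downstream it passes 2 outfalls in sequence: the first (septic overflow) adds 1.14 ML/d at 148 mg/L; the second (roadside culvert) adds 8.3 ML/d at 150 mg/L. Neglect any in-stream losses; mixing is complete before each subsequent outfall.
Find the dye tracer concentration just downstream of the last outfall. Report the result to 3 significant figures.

Below outfall 1: Q → 74.84 ML/d, C = (73.70·0 + 1.140·148.0)/74.84 = 2.254 mg/L.
Below outfall 2: Q → 83.14 ML/d, C = (74.84·2.254 + 8.300·150.0)/83.14 = 17.00 mg/L.

17.0 mg/L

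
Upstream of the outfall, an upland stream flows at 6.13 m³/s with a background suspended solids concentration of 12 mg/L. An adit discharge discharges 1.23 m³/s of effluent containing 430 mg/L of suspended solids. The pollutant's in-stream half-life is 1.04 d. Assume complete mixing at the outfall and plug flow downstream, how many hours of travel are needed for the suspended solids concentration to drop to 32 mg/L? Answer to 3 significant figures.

33.8 h

After mixing, C = (6.130·12.00 + 1.230·430.0) / 7.360 = 602.5/7.360 = 81.86 mg/L.
Half-life 1.04 d → k = ln 2 / 1.04 = 0.6665 d⁻¹.
81.86·exp(−k·t) = 32 → t = ln(81.86/32)/k = 121800 s = 33.82 h.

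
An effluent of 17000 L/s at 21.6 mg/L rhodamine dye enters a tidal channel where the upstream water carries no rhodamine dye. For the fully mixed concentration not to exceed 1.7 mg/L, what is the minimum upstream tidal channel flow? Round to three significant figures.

Set C_mix = 1.7: (Q·0 + 17000·21.60) / (Q + 17000) = 1.7
→ Q = 17000·(21.60 − 1.7)/(1.7 − 0) = 199000 L/s.

199000 L/s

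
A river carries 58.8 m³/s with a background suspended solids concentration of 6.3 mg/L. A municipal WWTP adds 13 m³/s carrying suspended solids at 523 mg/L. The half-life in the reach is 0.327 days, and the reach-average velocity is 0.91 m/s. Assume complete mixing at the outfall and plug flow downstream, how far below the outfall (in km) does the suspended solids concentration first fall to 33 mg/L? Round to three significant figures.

Mass balance: C = (58.80·6.300 + 13.00·523.0) / 71.80 = 7169/71.80 = 99.85 mg/L.
Half-life 0.327 d → k = ln 2 / 0.327 = 2.120 d⁻¹.
Set 99.85·exp(−k·t) = 33 → t = ln(99.85/33)/k = 45130 s = 12.54 h.
Distance = v·t = 0.91·45130 = 41070 m = 41.07 km.

41.1 km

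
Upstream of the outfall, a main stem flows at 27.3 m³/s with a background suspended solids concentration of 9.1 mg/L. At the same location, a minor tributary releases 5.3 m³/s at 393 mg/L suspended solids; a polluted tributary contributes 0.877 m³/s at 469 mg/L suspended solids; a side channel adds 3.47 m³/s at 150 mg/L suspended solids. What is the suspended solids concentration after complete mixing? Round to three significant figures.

88.3 mg/L

After mixing, C = (27.30·9.100 + 5.300·393.0 + 0.8770·469.0 + 3.470·150.0) / 36.95 = 3263/36.95 = 88.32 mg/L.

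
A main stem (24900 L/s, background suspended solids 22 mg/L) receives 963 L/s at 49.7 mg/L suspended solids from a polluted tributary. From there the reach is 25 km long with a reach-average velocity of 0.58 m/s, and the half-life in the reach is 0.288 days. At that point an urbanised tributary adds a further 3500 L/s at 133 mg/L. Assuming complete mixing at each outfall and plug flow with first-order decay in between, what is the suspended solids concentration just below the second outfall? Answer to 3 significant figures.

22.0 mg/L

After mixing, C = (24900·22.00 + 963.0·49.70) / 25860 = 595700/25860 = 23.03 mg/L; combined flow 25860 L/s.
Travel time t = 25·1000 / 0.58 = 43100 s = 11.97 h.
Half-life 0.288 d → k = ln 2 / 0.288 = 2.407 d⁻¹.
After decay, C = 23.03 × e^(−kt) = 23.03 × 0.3010 = 6.932 mg/L.
At the second outfall, C = (25860·6.932 + 3500·133.0) / (25860 + 3500) = 21.96 mg/L.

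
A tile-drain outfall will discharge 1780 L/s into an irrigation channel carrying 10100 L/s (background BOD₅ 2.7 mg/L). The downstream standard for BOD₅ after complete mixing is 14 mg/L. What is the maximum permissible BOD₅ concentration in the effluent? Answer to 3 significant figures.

At the limit, (Qr·Cr + Qe·Cₑ)/(Qr + Qe) = 14:
Cₑ = (11880·14 − 10100·2.700) / 1780 = 78.12 mg/L.

78.1 mg/L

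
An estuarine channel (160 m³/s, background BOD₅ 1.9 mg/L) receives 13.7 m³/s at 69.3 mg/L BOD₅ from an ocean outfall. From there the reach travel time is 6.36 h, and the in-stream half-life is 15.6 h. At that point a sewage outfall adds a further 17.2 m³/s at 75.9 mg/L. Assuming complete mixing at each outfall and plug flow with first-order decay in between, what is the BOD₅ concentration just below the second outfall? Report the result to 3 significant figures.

Conservation of mass: C = (160.0·1.900 + 13.70·69.30) / 173.7 = 1253/173.7 = 7.216 mg/L; combined flow 173.7 m³/s.
Half-life 15.6 h → k = ln 2 / 15.6 = 0.04443 h⁻¹ = 1.066 d⁻¹.
After decay, C = 7.216 × e^(−kt) = 7.216 × 0.7538 = 5.440 mg/L.
Second outfall: C = (173.7·5.440 + 17.20·75.90)/190.9 = 11.79 mg/L.

11.8 mg/L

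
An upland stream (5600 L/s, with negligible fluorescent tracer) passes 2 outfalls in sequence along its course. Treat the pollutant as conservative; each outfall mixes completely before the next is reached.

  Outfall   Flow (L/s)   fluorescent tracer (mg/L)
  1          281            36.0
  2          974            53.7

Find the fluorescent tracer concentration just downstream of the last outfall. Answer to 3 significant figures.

Outfall 1: combined Q = 5881 L/s; C = (5600·0 + 281.0·36.00)/5881 = 1.720 mg/L.
Outfall 2: combined Q = 6855 L/s; C = (5881·1.720 + 974.0·53.70)/6855 = 9.106 mg/L.

9.11 mg/L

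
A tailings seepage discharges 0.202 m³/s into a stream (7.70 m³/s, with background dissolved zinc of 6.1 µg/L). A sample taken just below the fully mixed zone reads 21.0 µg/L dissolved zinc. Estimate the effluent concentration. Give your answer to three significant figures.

589 µg/L

Mass balance: 7.700·6.100 + 0.2020·Cₑ = 7.902·21.00
→ Cₑ = (7.902·21.00 − 7.700·6.100) / 0.2020 = 589.0 µg/L.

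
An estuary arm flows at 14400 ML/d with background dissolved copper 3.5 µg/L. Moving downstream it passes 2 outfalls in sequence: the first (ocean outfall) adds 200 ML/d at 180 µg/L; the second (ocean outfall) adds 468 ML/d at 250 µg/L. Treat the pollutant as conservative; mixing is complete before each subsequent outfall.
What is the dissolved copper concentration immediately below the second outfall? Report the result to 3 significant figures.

Below outfall 1: Q → 14600 ML/d, C = (14400·3.500 + 200.0·180.0)/14600 = 5.918 µg/L.
Below outfall 2: Q → 15070 ML/d, C = (14600·5.918 + 468.0·250.0)/15070 = 13.50 µg/L.

13.5 µg/L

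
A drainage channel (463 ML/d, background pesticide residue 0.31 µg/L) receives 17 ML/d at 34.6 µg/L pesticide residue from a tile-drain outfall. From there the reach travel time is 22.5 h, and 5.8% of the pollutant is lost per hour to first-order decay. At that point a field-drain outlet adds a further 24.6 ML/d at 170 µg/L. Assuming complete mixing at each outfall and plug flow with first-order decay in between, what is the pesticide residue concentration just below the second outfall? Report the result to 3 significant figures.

Mass balance: C = (463.0·0.3100 + 17.00·34.60) / 480.0 = 731.7/480.0 = 1.524 µg/L; combined flow 480.0 ML/d.
5.8%/h lost → k = −ln(1 − 0.058) = 0.05975 h⁻¹.
First-order decay: C = 1.524·exp(−k·t) = 1.524·0.2607 = 0.3974 µg/L.
At the second outfall, C = (480.0·0.3974 + 24.60·170.0) / (480.0 + 24.60) = 8.666 µg/L.

8.67 µg/L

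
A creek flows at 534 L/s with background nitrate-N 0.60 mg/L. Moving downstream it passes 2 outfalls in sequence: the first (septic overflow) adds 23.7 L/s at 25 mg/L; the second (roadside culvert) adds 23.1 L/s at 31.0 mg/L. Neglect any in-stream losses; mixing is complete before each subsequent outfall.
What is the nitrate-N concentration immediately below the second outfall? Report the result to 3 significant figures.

Outfall 1: combined Q = 557.7 L/s; C = (534.0·0.6000 + 23.70·25.00)/557.7 = 1.637 mg/L.
Outfall 2: combined Q = 580.8 L/s; C = (557.7·1.637 + 23.10·31.00)/580.8 = 2.805 mg/L.

2.80 mg/L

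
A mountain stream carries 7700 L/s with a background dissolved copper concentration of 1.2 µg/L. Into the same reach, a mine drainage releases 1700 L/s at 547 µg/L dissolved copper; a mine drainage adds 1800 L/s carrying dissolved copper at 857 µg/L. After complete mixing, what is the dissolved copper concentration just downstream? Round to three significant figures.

222 µg/L

Mass balance: C = (7700·1.200 + 1700·547.0 + 1800·857.0) / 11200 = 2482000/11200 = 221.6 µg/L.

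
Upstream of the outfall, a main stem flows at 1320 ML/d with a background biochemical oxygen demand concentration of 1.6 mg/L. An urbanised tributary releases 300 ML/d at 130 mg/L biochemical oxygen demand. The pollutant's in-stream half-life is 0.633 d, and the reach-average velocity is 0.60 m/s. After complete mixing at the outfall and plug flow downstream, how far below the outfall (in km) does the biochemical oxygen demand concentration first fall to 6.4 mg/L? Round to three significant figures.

Mixed concentration C = ΣQC/ΣQ = (1320·1.600 + 300.0·130.0) / 1620 = 41110/1620 = 25.38 mg/L.
Half-life 0.633 d → k = ln 2 / 0.633 = 1.095 d⁻¹.
Set 25.38·exp(−k·t) = 6.4 → t = ln(25.38/6.4)/k = 108700 s = 30.19 h.
Distance = v·t = 0.60·108700 = 65220 m = 65.22 km.

65.2 km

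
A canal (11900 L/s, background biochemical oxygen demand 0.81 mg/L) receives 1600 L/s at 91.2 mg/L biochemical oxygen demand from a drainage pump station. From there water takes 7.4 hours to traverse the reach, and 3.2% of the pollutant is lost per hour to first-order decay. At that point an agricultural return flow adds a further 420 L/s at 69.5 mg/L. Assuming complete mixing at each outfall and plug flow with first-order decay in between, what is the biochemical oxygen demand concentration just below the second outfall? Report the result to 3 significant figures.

10.9 mg/L

Conservation of mass: C = (11900·0.8100 + 1600·91.20) / 13500 = 155600/13500 = 11.52 mg/L; combined flow 13500 L/s.
3.2%/h lost → k = −ln(1 − 0.032) = 0.03252 h⁻¹.
Decay over the reach: 11.52·exp(−kt) = 11.52·0.7861 = 9.058 mg/L.
Second outfall: C = (13500·9.058 + 420.0·69.50)/13920 = 10.88 mg/L.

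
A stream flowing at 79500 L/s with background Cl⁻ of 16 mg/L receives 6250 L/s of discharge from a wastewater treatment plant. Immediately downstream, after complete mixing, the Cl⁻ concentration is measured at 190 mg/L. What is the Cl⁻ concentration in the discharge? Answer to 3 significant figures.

2400 mg/L

Mass balance: 79500·16.00 + 6250·Cₑ = 85750·190.0
→ Cₑ = (85750·190.0 − 79500·16.00) / 6250 = 2403 mg/L.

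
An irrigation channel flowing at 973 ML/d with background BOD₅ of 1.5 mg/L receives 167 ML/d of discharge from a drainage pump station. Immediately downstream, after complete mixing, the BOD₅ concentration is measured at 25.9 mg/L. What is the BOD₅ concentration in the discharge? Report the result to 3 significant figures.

168 mg/L

Mass balance: 973.0·1.500 + 167.0·Cₑ = 1140·25.90
→ Cₑ = (1140·25.90 − 973.0·1.500) / 167.0 = 168.1 mg/L.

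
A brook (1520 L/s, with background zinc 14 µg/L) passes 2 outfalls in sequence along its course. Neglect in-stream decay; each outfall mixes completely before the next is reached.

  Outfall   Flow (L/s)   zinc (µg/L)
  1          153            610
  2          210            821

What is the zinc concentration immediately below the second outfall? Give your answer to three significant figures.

Below outfall 1: Q → 1673 L/s, C = (1520·14.00 + 153.0·610.0)/1673 = 68.51 µg/L.
Below outfall 2: Q → 1883 L/s, C = (1673·68.51 + 210.0·821.0)/1883 = 152.4 µg/L.

152 µg/L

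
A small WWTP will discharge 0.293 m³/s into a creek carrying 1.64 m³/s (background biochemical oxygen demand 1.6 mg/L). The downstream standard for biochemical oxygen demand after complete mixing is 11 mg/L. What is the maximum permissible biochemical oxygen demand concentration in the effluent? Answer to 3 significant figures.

63.6 mg/L

At the limit, (Qr·Cr + Qe·Cₑ)/(Qr + Qe) = 11:
Cₑ = (1.933·11 − 1.640·1.600) / 0.2930 = 63.61 mg/L.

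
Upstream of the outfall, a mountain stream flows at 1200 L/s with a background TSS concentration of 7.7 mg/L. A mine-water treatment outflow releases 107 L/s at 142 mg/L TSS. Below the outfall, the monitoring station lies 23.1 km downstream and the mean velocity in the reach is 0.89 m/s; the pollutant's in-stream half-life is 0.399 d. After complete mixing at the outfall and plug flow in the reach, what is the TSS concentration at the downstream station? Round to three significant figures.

11.1 mg/L

Conservation of mass: C = (1200·7.700 + 107.0·142.0) / 1307 = 24430/1307 = 18.69 mg/L.
Travel time t = 23.1·1000 / 0.89 = 25960 s = 7.210 h.
Half-life 0.399 d → k = ln 2 / 0.399 = 1.737 d⁻¹.
Applying C = C₀e^(−kt): 18.69 × 0.5934 = 11.09 mg/L.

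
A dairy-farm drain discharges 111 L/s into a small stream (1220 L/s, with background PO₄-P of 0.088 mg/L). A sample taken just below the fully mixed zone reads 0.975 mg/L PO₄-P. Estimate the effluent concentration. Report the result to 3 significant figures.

10.7 mg/L

Mass balance: 1220·0.08800 + 111.0·Cₑ = 1331·0.9750
→ Cₑ = (1331·0.9750 − 1220·0.08800) / 111.0 = 10.72 mg/L.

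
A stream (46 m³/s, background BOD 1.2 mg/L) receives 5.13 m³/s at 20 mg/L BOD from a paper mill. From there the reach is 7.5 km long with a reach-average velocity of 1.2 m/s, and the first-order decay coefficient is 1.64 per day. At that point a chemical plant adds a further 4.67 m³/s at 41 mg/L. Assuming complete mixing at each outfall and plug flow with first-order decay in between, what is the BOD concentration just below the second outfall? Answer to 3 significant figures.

5.94 mg/L

Conservation of mass: C = (46.00·1.200 + 5.130·20.00) / 51.13 = 157.8/51.13 = 3.086 mg/L; combined flow 51.13 m³/s.
Travel time t = 7.5·1000 / 1.2 = 6250 s = 1.736 h.
Decay over the reach: 3.086·exp(−kt) = 3.086·0.8881 = 2.741 mg/L.
At the second outfall, C = (51.13·2.741 + 4.670·41.00) / (51.13 + 4.670) = 5.943 mg/L.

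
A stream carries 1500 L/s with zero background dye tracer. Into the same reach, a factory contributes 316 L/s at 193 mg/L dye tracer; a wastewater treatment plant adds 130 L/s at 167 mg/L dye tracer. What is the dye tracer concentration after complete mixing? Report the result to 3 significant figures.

42.5 mg/L

Flow-weighted average: C = (1500·0 + 316.0·193.0 + 130.0·167.0) / 1946 = 82700/1946 = 42.50 mg/L.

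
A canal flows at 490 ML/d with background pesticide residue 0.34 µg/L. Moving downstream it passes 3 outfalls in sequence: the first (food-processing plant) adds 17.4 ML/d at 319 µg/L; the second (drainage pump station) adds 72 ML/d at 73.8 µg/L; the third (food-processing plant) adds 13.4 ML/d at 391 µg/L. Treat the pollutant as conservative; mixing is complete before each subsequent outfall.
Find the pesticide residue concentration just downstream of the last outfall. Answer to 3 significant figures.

27.4 µg/L

After outfall 1: Q = 490.0 + 17.40 = 507.4 ML/d; C = (490.0·0.3400 + 17.40·319.0)/507.4 = 11.27 µg/L.
After outfall 2: Q = 507.4 + 72.00 = 579.4 ML/d; C = (507.4·11.27 + 72.00·73.80)/579.4 = 19.04 µg/L.
After outfall 3: Q = 579.4 + 13.40 = 592.8 ML/d; C = (579.4·19.04 + 13.40·391.0)/592.8 = 27.45 µg/L.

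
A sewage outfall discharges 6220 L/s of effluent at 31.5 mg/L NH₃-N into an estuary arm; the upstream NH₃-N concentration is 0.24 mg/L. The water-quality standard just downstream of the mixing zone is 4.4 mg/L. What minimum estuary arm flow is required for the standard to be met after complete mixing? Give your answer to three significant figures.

Set C_mix = 4.4: (Q·0.2400 + 6220·31.50) / (Q + 6220) = 4.4
→ Q = 6220·(31.50 − 4.4)/(4.4 − 0.2400) = 40520 L/s.

40500 L/s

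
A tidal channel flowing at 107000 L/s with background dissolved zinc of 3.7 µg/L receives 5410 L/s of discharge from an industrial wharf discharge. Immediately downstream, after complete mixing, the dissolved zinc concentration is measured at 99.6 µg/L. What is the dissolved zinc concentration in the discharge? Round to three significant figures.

Mass balance: 107000·3.700 + 5410·Cₑ = 112400·99.60
→ Cₑ = (112400·99.60 − 107000·3.700) / 5410 = 1996 µg/L.

2000 µg/L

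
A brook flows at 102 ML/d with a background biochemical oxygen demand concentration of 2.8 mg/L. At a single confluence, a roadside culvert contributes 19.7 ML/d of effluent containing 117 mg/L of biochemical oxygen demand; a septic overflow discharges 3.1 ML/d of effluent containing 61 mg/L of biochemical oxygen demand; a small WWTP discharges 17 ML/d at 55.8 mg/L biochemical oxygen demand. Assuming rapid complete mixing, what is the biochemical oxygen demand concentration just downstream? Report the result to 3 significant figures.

26.3 mg/L

Conservation of mass: C = (102.0·2.800 + 19.70·117.0 + 3.100·61.00 + 17.00·55.80) / 141.8 = 3728/141.8 = 26.29 mg/L.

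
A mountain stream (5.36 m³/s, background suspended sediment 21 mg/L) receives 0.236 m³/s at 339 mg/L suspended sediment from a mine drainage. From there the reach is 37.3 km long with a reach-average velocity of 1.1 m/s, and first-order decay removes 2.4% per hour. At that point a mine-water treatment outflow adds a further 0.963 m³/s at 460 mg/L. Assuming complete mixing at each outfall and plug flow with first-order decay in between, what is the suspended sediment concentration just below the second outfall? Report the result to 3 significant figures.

90.9 mg/L

Flow-weighted average: C = (5.360·21.00 + 0.2360·339.0) / 5.596 = 192.6/5.596 = 34.41 mg/L; combined flow 5.596 m³/s.
Travel time t = 37.3·1000 / 1.1 = 33910 s = 9.419 h.
2.4%/h lost → k = −ln(1 − 0.024) = 0.02429 h⁻¹.
Decay over the reach: 34.41·exp(−kt) = 34.41·0.7955 = 27.37 mg/L.
At the second outfall, C = (5.596·27.37 + 0.9630·460.0) / (5.596 + 0.9630) = 90.89 mg/L.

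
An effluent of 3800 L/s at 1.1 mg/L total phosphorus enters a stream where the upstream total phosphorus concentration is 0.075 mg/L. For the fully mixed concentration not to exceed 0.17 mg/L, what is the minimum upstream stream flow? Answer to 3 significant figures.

Set C_mix = 0.17: (Q·0.07500 + 3800·1.100) / (Q + 3800) = 0.17
→ Q = 3800·(1.100 − 0.17)/(0.17 − 0.07500) = 37200 L/s.

37200 L/s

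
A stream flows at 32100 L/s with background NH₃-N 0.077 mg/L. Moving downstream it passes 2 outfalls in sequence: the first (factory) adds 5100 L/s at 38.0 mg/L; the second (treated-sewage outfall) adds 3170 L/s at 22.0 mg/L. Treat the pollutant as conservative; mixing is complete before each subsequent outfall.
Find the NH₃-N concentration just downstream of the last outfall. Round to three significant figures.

6.59 mg/L

Outfall 1: combined Q = 37200 L/s; C = (32100·0.07700 + 5100·38.00)/37200 = 5.276 mg/L.
Outfall 2: combined Q = 40370 L/s; C = (37200·5.276 + 3170·22.00)/40370 = 6.589 mg/L.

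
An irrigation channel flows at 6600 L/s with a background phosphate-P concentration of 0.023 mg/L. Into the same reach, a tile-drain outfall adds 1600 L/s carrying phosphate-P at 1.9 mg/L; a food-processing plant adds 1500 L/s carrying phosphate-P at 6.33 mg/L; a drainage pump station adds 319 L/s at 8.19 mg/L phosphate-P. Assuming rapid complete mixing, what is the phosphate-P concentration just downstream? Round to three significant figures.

1.53 mg/L

After mixing, C = (6600·0.02300 + 1600·1.900 + 1500·6.330 + 319.0·8.190) / 10020 = 15300/10020 = 1.527 mg/L.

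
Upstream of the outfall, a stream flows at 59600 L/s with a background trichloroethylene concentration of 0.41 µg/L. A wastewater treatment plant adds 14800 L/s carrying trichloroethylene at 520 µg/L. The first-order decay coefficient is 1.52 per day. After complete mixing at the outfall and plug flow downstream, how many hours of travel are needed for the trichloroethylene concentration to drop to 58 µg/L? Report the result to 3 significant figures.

9.19 h

Mass balance: C = (59600·0.4100 + 14800·520.0) / 74400 = 7720000/74400 = 103.8 µg/L.
103.8·exp(−k·t) = 58 → t = ln(103.8/58)/k = 33070 s = 9.185 h.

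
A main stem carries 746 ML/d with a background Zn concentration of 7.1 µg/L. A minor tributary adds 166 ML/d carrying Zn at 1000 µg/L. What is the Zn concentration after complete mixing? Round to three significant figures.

188 µg/L

Conservation of mass: C = (746.0·7.100 + 166.0·1000) / 912.0 = 171300/912.0 = 187.8 µg/L.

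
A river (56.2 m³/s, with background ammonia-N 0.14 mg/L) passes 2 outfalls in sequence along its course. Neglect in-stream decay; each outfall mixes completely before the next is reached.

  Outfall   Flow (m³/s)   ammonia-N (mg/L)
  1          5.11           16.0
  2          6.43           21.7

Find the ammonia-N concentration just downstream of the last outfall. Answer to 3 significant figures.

3.38 mg/L

Outfall 1: combined Q = 61.31 m³/s; C = (56.20·0.1400 + 5.110·16.00)/61.31 = 1.462 mg/L.
Outfall 2: combined Q = 67.74 m³/s; C = (61.31·1.462 + 6.430·21.70)/67.74 = 3.383 mg/L.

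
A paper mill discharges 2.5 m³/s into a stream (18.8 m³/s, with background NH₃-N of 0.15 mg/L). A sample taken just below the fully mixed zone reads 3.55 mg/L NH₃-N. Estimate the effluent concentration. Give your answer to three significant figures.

29.1 mg/L

Mass balance: 18.80·0.1500 + 2.500·Cₑ = 21.30·3.550
→ Cₑ = (21.30·3.550 − 18.80·0.1500) / 2.500 = 29.12 mg/L.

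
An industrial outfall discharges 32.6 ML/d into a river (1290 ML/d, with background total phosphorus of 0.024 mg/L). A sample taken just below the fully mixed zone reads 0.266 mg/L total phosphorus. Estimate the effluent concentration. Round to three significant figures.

Mass balance: 1290·0.02400 + 32.60·Cₑ = 1323·0.2660
→ Cₑ = (1323·0.2660 − 1290·0.02400) / 32.60 = 9.842 mg/L.

9.84 mg/L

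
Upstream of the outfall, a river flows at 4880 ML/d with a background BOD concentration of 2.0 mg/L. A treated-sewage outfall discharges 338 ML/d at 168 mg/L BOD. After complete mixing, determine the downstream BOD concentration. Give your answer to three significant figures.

Flow-weighted average: C = (4880·2.000 + 338.0·168.0) / 5218 = 66540/5218 = 12.75 mg/L.

12.8 mg/L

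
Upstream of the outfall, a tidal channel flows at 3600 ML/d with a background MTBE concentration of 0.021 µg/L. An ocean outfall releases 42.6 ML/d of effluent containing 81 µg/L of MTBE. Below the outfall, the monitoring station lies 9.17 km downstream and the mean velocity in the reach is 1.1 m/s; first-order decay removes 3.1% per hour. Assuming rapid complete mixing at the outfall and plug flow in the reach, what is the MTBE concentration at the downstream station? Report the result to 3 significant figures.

0.900 µg/L

Mixed concentration C = ΣQC/ΣQ = (3600·0.02100 + 42.60·81.00) / 3643 = 3526/3643 = 0.9680 µg/L.
Travel time t = 9.17·1000 / 1.1 = 8336 s = 2.316 h.
3.1%/h lost → k = −ln(1 − 0.031) = 0.03149 h⁻¹.
Decay over the reach: 0.9680·exp(−kt) = 0.9680·0.9297 = 0.9000 µg/L.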